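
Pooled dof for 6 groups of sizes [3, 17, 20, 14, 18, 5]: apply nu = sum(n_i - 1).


nu = sum_i (n_i - 1)
nu = ((3 - 1) + (17 - 1) + (20 - 1) + (14 - 1) + (18 - 1) + (5 - 1))
nu = 2 + 16 + 19 + 13 + 17 + 4
nu = 71

71


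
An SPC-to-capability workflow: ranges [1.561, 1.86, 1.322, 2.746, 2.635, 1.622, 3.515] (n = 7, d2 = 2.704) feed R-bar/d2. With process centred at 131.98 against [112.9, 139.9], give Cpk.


R_bar = (1.561 + 1.86 + 1.322 + 2.746 + 2.635 + 1.622 + 3.515) / 7 = 2.1801429
sigma = R_bar / d2 = 2.1801429 / 2.704 = 0.80626587
Cp = (USL - LSL)/(6*sigma) = (139.9 - 112.9)/(6*0.80626587) = 5.5813
Cpu = (139.9 - 131.98)/(3*0.80626587) = 3.2744
Cpl = (131.98 - 112.9)/(3*0.80626587) = 7.8882
Cpk = min(Cpu, Cpl) = 3.2744

3.2744


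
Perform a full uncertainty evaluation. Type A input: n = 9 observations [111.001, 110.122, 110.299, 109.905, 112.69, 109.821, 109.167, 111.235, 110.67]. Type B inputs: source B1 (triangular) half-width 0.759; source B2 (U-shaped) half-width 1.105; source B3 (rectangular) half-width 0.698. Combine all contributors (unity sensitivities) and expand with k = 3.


mean = (111.001 + 110.122 + 110.299 + 109.905 + 112.69 + 109.821 + 109.167 + 111.235 + 110.67) / 9 = 110.5455556
s = sqrt(sum((x - mean)^2)/(n-1)) = 1.023034
u_A = s / sqrt(n) = 1.023034 / sqrt(9) = 0.34101133
u_B1 = 0.759 / sqrt(6) = 0.30986045
u_B2 = 1.105 / sqrt(2) = 0.78135299
u_B3 = 0.698 / sqrt(3) = 0.40299049
uc = sqrt(0.34101133^2 + 0.30986045^2 + 0.78135299^2 + 0.40299049^2) = 0.9925805
U = k * uc = 3 * 0.9925805
U = 2.9777

2.9777


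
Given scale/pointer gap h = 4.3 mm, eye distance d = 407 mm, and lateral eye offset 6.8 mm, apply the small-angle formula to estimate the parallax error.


error = h * offset / d
= 4.3 * 6.8 / 407
= 0.0718

0.0718


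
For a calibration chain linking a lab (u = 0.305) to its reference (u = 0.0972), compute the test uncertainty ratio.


TUR = u_lab / u_ref
= 0.305 / 0.0972
= 3.1379

3.1379


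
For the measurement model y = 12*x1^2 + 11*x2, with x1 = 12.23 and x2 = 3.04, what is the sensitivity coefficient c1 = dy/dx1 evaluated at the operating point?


y = 12*x1^2 + 11*x2
dy/dx1 = 2*12*x1
Evaluate at x1 = 12.23: c1 = 24 * 12.23
c1 = 293.5200

293.5200


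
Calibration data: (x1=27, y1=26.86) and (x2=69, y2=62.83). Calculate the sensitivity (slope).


slope = (y2 - y1) / (x2 - x1)
= (62.83 - 26.86) / (69 - 27)
= 35.9700 / 42
= 0.8564

0.8564


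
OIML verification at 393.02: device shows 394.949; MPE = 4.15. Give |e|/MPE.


e = indication - reference = 394.949 - 393.02 = 1.9290
|e| = 1.9290
ratio = |e| / MPE = 1.9290 / 4.15
ratio = 0.4648

0.4648


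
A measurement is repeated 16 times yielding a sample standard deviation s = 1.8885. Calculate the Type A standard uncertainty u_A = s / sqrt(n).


u_A = s / sqrt(n)
u_A = 1.8885 / sqrt(16)
u_A = 1.8885 / 4
u_A = 0.4721

0.4721


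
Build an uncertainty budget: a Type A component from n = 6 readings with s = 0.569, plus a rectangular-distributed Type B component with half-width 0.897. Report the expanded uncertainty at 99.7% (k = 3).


u_A = s / sqrt(n) = 0.569 / sqrt(6) = 0.23229328
u_B = half_width / sqrt(3) = 0.897 / sqrt(3) = 0.51788319
uc = sqrt(u_A^2 + u_B^2) = sqrt(0.23229328^2 + 0.51788319^2) = 0.56759419
U = k * uc = 3 * 0.56759419
U = 1.7028

1.7028


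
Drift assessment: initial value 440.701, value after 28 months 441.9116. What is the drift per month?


rate = (v2 - v1) / months
= (441.9116 - 440.701) / 28
= 1.2106 / 28
= 0.0432

0.0432


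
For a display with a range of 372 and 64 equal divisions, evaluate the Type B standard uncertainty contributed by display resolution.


resolution = range / divisions
resolution = 372 / 64 = 5.8125
u_res = resolution / (2*sqrt(3))
u_res = 5.8125 / 3.4641016
u_res = 1.6779

1.6779


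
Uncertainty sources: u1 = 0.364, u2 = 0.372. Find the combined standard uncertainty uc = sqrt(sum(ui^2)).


uc = sqrt(0.364^2 + 0.372^2)
uc = sqrt(0.27088)
uc = 0.5205

0.5205


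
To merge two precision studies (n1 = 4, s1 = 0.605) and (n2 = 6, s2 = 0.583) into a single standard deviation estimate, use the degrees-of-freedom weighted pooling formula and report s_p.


s_p = sqrt(((n1-1)*s1^2 + (n2-1)*s2^2) / (n1+n2-2))
numerator = (4-1)*0.605^2 + (6-1)*0.583^2 = 1.098075 + 1.699445 = 2.79752
denominator = 4 + 6 - 2 = 8
s_p^2 = 2.79752 / 8 = 0.34969
s_p = sqrt(0.34969) = 0.5913

0.5913


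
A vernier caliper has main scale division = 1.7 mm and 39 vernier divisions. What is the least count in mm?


LC = MSD / n_div
= 1.7 / 39
= 0.0436

0.0436


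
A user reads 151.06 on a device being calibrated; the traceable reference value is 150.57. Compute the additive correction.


Correction = standard - reading
= 150.57 - 151.06
= -0.4900

-0.4900


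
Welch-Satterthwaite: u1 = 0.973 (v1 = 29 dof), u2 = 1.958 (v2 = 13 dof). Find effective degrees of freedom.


uc = sqrt(u1^2 + u2^2) = sqrt(0.973^2 + 1.958^2) = 2.1864339
v_eff = uc^4 / (u1^4/v1 + u2^4/v2)
= 2.1864339^4 / (0.973^4/29 + 1.958^4/13)
= 22.853115 / 1.1615026
v_eff = 19.6755

19.6755


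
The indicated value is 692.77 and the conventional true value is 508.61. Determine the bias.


Systematic error = measured - true
= 692.77 - 508.61
= 184.1600

184.1600


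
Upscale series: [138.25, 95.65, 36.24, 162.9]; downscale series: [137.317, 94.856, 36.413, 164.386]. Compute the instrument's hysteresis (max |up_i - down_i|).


|138.25 - 137.317| = 0.9330
|95.65 - 94.856| = 0.7940
|36.24 - 36.413| = 0.1730
|162.9 - 164.386| = 1.4860
hysteresis = max(diffs) = 1.4860

1.4860


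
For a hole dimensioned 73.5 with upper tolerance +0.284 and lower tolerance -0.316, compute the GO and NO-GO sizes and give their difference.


GO = nominal - lower_tol (smallest hole = maximum material condition)
GO = 73.5 - 0.316 = 73.184
NO-GO = nominal + upper_tol (largest hole = least material condition)
NO-GO = 73.5 + 0.284 = 73.784
spread = NO-GO - GO = 73.784 - 73.184 = 0.6000

0.6000


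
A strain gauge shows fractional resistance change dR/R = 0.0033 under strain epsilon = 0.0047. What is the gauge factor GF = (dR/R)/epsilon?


GF = (dR/R) / epsilon
= 0.0033 / 0.0047
= 0.7021

0.7021


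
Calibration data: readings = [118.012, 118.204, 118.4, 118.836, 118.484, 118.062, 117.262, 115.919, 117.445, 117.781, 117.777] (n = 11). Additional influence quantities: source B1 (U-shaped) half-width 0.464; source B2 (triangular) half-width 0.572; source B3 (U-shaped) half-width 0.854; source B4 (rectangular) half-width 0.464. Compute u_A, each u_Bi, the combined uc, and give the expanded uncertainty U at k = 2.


mean = (118.012 + 118.204 + 118.4 + 118.836 + 118.484 + 118.062 + 117.262 + 115.919 + 117.445 + 117.781 + 117.777) / 11 = 117.8347273
s = sqrt(sum((x - mean)^2)/(n-1)) = 0.78225381
u_A = s / sqrt(n) = 0.78225381 / sqrt(11) = 0.2358584
u_B1 = 0.464 / sqrt(2) = 0.32809755
u_B2 = 0.572 / sqrt(6) = 0.23351802
u_B3 = 0.854 / sqrt(2) = 0.60386919
u_B4 = 0.464 / sqrt(3) = 0.26789052
uc = sqrt(0.2358584^2 + 0.32809755^2 + 0.23351802^2 + 0.60386919^2 + 0.26789052^2) = 0.80884559
U = k * uc = 2 * 0.80884559
U = 1.6177

1.6177


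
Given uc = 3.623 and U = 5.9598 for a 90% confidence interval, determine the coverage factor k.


k = U / uc
k = 5.9598 / 3.623
k = 1.645

1.645


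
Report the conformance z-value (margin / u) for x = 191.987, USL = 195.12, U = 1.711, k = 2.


u = U / k = 1.711 / 2 = 0.8555
margin = |USL - x| = |195.12 - 191.987| = 3.133
z = margin / u = 3.133 / 0.8555
z = 3.6622

3.6622


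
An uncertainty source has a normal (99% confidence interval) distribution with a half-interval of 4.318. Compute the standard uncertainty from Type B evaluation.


u_B = half_width / 2.576
u_B = 4.318 / 2.576
u_B = 1.6762

1.6762


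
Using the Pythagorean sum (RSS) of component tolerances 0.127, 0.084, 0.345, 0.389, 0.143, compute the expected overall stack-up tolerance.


RSS = sqrt(0.127^2 + 0.084^2 + 0.345^2 + 0.389^2 + 0.143^2)
= sqrt(0.31398)
= 0.5603

0.5603


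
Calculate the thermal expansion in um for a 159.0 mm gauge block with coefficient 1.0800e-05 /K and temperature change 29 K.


dL = L * alpha * dT
= 159.0 * 1.0800e-05 * 29
= 0.0497988 mm
dL_um = 0.0497988 * 1000 = 49.7988 um

49.7988


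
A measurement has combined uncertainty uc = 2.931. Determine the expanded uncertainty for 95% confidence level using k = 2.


U = k * uc
U = 2 * 2.931
U = 5.8620

5.8620


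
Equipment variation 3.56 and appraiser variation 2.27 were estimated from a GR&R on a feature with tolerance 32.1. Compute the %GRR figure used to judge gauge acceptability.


GRR = sqrt(EV^2 + AV^2) = sqrt(3.56^2 + 2.27^2) = 4.222144
%GRR = GRR / tol * 100 = 4.222144 / 32.1 * 100
%GRR = 13.1531

13.1531


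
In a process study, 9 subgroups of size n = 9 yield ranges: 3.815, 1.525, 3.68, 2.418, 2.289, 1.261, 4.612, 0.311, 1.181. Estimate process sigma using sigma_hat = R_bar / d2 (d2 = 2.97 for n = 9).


R_bar = (3.815 + 1.525 + 3.68 + 2.418 + 2.289 + 1.261 + 4.612 + 0.311 + 1.181) / 9
R_bar = 21.092 / 9 = 2.3435556
sigma_hat = R_bar / d2 = 2.3435556 / 2.97 = 0.7891

0.7891


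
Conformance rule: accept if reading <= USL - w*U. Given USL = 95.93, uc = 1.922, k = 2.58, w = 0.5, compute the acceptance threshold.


U = k * uc = 2.58 * 1.922 = 4.95876
guard band g = w * U = 0.5 * 4.95876 = 2.47938
AL = USL - g = 95.93 - 2.47938
AL = 93.4506

93.4506


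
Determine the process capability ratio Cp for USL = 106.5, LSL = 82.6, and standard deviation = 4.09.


Cp = (USL - LSL) / (6 * sigma)
= (106.5 - 82.6) / (6 * 4.09)
= 23.9000 / 24.5400
= 0.9739

0.9739


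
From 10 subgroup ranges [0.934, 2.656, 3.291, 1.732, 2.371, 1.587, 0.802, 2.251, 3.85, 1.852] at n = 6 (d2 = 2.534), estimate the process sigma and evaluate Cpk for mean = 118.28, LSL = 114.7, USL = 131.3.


R_bar = (0.934 + 2.656 + 3.291 + 1.732 + 2.371 + 1.587 + 0.802 + 2.251 + 3.85 + 1.852) / 10 = 2.1326
sigma = R_bar / d2 = 2.1326 / 2.534 = 0.84159432
Cp = (USL - LSL)/(6*sigma) = (131.3 - 114.7)/(6*0.84159432) = 3.2874
Cpu = (131.3 - 118.28)/(3*0.84159432) = 5.1569
Cpl = (118.28 - 114.7)/(3*0.84159432) = 1.4179
Cpk = min(Cpu, Cpl) = 1.4179

1.4179


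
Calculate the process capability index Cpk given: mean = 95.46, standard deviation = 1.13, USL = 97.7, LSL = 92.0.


Cpu = (USL - mean) / (3*sigma) = (97.7 - 95.46) / (3*1.13) = 0.6608
Cpl = (mean - LSL) / (3*sigma) = (95.46 - 92.0) / (3*1.13) = 1.0206
Cpk = min(Cpu, Cpl) = 0.6608

0.6608


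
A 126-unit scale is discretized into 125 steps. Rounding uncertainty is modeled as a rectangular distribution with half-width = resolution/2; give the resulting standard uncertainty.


resolution = range / divisions
resolution = 126 / 125 = 1.008
u_res = resolution / (2*sqrt(3))
u_res = 1.008 / 3.4641016
u_res = 0.2910

0.2910


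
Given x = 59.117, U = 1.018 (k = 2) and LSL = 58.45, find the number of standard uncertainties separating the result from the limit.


u = U / k = 1.018 / 2 = 0.509
margin = |LSL - x| = |58.45 - 59.117| = 0.667
z = margin / u = 0.667 / 0.509
z = 1.3104

1.3104


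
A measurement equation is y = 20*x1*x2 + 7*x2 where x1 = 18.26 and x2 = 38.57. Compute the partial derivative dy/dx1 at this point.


y = 20*x1*x2 + 7*x2
dy/dx1 = 20*x2
Evaluate at x2 = 38.57: c1 = 20 * 38.57
c1 = 771.4000

771.4000


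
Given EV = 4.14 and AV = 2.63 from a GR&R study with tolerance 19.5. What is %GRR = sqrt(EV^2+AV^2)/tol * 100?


GRR = sqrt(EV^2 + AV^2) = sqrt(4.14^2 + 2.63^2) = 4.9047426
%GRR = GRR / tol * 100 = 4.9047426 / 19.5 * 100
%GRR = 25.1525

25.1525


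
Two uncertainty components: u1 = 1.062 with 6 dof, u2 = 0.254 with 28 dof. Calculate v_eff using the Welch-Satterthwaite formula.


uc = sqrt(u1^2 + u2^2) = sqrt(1.062^2 + 0.254^2) = 1.0919524
v_eff = uc^4 / (u1^4/v1 + u2^4/v2)
= 1.0919524^4 / (1.062^4/6 + 0.254^4/28)
= 1.4217225 / 0.212154
v_eff = 6.7014

6.7014


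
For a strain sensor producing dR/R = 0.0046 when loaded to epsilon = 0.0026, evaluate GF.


GF = (dR/R) / epsilon
= 0.0046 / 0.0026
= 1.7692

1.7692


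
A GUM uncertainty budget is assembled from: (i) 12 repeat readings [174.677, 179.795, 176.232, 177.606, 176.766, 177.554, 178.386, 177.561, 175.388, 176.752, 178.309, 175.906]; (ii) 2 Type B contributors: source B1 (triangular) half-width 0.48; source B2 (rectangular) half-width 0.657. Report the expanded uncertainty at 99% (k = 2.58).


mean = (174.677 + 179.795 + 176.232 + 177.606 + 176.766 + 177.554 + 178.386 + 177.561 + 175.388 + 176.752 + 178.309 + 175.906) / 12 = 177.0776667
s = sqrt(sum((x - mean)^2)/(n-1)) = 1.4225707
u_A = s / sqrt(n) = 1.4225707 / sqrt(12) = 0.41066079
u_B1 = 0.48 / sqrt(6) = 0.19595918
u_B2 = 0.657 / sqrt(3) = 0.37931913
uc = sqrt(0.41066079^2 + 0.19595918^2 + 0.37931913^2) = 0.59238947
U = k * uc = 2.58 * 0.59238947
U = 1.5284

1.5284


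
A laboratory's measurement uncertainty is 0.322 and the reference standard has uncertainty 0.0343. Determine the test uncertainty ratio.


TUR = u_lab / u_ref
= 0.322 / 0.0343
= 9.3878

9.3878


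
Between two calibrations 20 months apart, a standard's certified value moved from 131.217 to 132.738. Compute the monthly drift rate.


rate = (v2 - v1) / months
= (132.738 - 131.217) / 20
= 1.5210 / 20
= 0.0760

0.0760


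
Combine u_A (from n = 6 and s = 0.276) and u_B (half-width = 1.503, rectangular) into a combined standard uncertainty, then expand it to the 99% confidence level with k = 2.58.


u_A = s / sqrt(n) = 0.276 / sqrt(6) = 0.11267653
u_B = half_width / sqrt(3) = 1.503 / sqrt(3) = 0.86775745
uc = sqrt(u_A^2 + u_B^2) = sqrt(0.11267653^2 + 0.86775745^2) = 0.87504228
U = k * uc = 2.58 * 0.87504228
U = 2.2576

2.2576


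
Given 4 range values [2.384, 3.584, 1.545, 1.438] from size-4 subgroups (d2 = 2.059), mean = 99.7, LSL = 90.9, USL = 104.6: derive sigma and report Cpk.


R_bar = (2.384 + 3.584 + 1.545 + 1.438) / 4 = 2.23775
sigma = R_bar / d2 = 2.23775 / 2.059 = 1.086814
Cp = (USL - LSL)/(6*sigma) = (104.6 - 90.9)/(6*1.086814) = 2.1009
Cpu = (104.6 - 99.7)/(3*1.086814) = 1.5029
Cpl = (99.7 - 90.9)/(3*1.086814) = 2.6990
Cpk = min(Cpu, Cpl) = 1.5029

1.5029


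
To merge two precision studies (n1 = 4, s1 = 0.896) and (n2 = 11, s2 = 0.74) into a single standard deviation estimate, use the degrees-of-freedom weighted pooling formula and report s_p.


s_p = sqrt(((n1-1)*s1^2 + (n2-1)*s2^2) / (n1+n2-2))
numerator = (4-1)*0.896^2 + (11-1)*0.74^2 = 2.408448 + 5.476 = 7.884448
denominator = 4 + 11 - 2 = 13
s_p^2 = 7.884448 / 13 = 0.606496
s_p = sqrt(0.606496) = 0.7788

0.7788


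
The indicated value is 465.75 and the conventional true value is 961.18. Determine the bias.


Systematic error = measured - true
= 465.75 - 961.18
= -495.4300

-495.4300


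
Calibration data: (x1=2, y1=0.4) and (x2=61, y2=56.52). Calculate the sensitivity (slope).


slope = (y2 - y1) / (x2 - x1)
= (56.52 - 0.4) / (61 - 2)
= 56.1200 / 59
= 0.9512

0.9512


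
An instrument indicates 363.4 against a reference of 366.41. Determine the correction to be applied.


Correction = standard - reading
= 366.41 - 363.4
= 3.0100

3.0100


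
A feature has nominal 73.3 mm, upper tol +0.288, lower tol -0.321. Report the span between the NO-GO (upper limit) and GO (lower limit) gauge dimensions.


GO = nominal - lower_tol (smallest hole = maximum material condition)
GO = 73.3 - 0.321 = 72.979
NO-GO = nominal + upper_tol (largest hole = least material condition)
NO-GO = 73.3 + 0.288 = 73.588
spread = NO-GO - GO = 73.588 - 72.979 = 0.6090

0.6090


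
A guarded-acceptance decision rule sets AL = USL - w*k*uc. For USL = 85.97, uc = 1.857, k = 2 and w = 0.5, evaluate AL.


U = k * uc = 2 * 1.857 = 3.714
guard band g = w * U = 0.5 * 3.714 = 1.857
AL = USL - g = 85.97 - 1.857
AL = 84.1130

84.1130


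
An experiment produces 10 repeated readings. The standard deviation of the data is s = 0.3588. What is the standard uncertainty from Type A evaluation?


u_A = s / sqrt(n)
u_A = 0.3588 / sqrt(10)
u_A = 0.3588 / 3.1622777
u_A = 0.1135

0.1135


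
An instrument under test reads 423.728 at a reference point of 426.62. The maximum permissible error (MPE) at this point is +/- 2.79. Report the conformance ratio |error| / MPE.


e = indication - reference = 423.728 - 426.62 = -2.8920
|e| = 2.8920
ratio = |e| / MPE = 2.8920 / 2.79
ratio = 1.0366

1.0366


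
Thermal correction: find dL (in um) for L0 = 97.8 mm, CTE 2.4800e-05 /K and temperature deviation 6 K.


dL = L * alpha * dT
= 97.8 * 2.4800e-05 * 6
= 0.0145526 mm
dL_um = 0.0145526 * 1000 = 14.5526 um

14.5526


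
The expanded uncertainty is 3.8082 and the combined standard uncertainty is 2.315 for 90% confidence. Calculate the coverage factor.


k = U / uc
k = 3.8082 / 2.315
k = 1.645

1.645


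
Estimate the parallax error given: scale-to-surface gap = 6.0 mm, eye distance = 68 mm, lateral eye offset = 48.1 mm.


error = h * offset / d
= 6.0 * 48.1 / 68
= 4.2441

4.2441


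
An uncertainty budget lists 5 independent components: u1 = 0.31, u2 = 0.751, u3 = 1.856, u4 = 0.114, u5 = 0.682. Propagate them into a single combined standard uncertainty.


uc = sqrt(0.31^2 + 0.751^2 + 1.856^2 + 0.114^2 + 0.682^2)
uc = sqrt(4.582957)
uc = 2.1408

2.1408


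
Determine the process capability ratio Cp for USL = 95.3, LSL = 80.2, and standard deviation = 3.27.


Cp = (USL - LSL) / (6 * sigma)
= (95.3 - 80.2) / (6 * 3.27)
= 15.1000 / 19.6200
= 0.7696

0.7696


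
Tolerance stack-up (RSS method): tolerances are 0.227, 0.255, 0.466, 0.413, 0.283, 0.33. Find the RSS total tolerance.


RSS = sqrt(0.227^2 + 0.255^2 + 0.466^2 + 0.413^2 + 0.283^2 + 0.33^2)
= sqrt(0.693268)
= 0.8326

0.8326


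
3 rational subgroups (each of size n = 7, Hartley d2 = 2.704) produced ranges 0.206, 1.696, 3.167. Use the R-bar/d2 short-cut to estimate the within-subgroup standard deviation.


R_bar = (0.206 + 1.696 + 3.167) / 3
R_bar = 5.069 / 3 = 1.6896667
sigma_hat = R_bar / d2 = 1.6896667 / 2.704 = 0.6249

0.6249


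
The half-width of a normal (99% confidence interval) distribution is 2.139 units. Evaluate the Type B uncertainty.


u_B = half_width / 2.576
u_B = 2.139 / 2.576
u_B = 0.8304

0.8304


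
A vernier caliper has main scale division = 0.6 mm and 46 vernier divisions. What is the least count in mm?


LC = MSD / n_div
= 0.6 / 46
= 0.0130

0.0130


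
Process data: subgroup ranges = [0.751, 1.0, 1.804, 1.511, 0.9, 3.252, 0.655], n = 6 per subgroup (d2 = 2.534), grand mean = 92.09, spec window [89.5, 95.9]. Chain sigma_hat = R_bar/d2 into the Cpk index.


R_bar = (0.751 + 1.0 + 1.804 + 1.511 + 0.9 + 3.252 + 0.655) / 7 = 1.4104286
sigma = R_bar / d2 = 1.4104286 / 2.534 = 0.55660166
Cp = (USL - LSL)/(6*sigma) = (95.9 - 89.5)/(6*0.55660166) = 1.9164
Cpu = (95.9 - 92.09)/(3*0.55660166) = 2.2817
Cpl = (92.09 - 89.5)/(3*0.55660166) = 1.5511
Cpk = min(Cpu, Cpl) = 1.5511

1.5511


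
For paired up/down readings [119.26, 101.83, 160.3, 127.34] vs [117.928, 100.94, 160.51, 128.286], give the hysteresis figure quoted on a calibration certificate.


|119.26 - 117.928| = 1.3320
|101.83 - 100.94| = 0.8900
|160.3 - 160.51| = 0.2100
|127.34 - 128.286| = 0.9460
hysteresis = max(diffs) = 1.3320

1.3320


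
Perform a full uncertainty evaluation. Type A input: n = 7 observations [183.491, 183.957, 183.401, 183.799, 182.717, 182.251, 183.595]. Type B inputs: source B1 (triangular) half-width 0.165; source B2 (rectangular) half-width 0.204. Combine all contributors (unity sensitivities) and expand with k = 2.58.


mean = (183.491 + 183.957 + 183.401 + 183.799 + 182.717 + 182.251 + 183.595) / 7 = 183.3158571
s = sqrt(sum((x - mean)^2)/(n-1)) = 0.61276516
u_A = s / sqrt(n) = 0.61276516 / sqrt(7) = 0.23160346
u_B1 = 0.165 / sqrt(6) = 0.067360968
u_B2 = 0.204 / sqrt(3) = 0.11777945
uc = sqrt(0.23160346^2 + 0.067360968^2 + 0.11777945^2) = 0.26842068
U = k * uc = 2.58 * 0.26842068
U = 0.6925

0.6925


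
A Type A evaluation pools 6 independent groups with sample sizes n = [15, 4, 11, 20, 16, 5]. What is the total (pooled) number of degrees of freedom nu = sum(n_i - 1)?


nu = sum_i (n_i - 1)
nu = ((15 - 1) + (4 - 1) + (11 - 1) + (20 - 1) + (16 - 1) + (5 - 1))
nu = 14 + 3 + 10 + 19 + 15 + 4
nu = 65

65


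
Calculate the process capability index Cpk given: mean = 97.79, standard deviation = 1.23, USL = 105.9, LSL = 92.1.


Cpu = (USL - mean) / (3*sigma) = (105.9 - 97.79) / (3*1.23) = 2.1978
Cpl = (mean - LSL) / (3*sigma) = (97.79 - 92.1) / (3*1.23) = 1.5420
Cpk = min(Cpu, Cpl) = 1.5420

1.5420


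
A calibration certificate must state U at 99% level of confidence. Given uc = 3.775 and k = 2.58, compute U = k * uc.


U = k * uc
U = 2.58 * 3.775
U = 9.7395

9.7395


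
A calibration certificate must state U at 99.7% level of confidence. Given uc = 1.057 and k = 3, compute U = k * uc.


U = k * uc
U = 3 * 1.057
U = 3.1710

3.1710


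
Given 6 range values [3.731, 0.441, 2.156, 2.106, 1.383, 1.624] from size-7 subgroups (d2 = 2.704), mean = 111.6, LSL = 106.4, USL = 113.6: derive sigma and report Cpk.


R_bar = (3.731 + 0.441 + 2.156 + 2.106 + 1.383 + 1.624) / 6 = 1.9068333
sigma = R_bar / d2 = 1.9068333 / 2.704 = 0.70518983
Cp = (USL - LSL)/(6*sigma) = (113.6 - 106.4)/(6*0.70518983) = 1.7017
Cpu = (113.6 - 111.6)/(3*0.70518983) = 0.9454
Cpl = (111.6 - 106.4)/(3*0.70518983) = 2.4580
Cpk = min(Cpu, Cpl) = 0.9454

0.9454


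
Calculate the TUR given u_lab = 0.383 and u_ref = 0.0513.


TUR = u_lab / u_ref
= 0.383 / 0.0513
= 7.4659

7.4659


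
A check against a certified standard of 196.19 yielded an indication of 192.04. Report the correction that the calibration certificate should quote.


Correction = standard - reading
= 196.19 - 192.04
= 4.1500

4.1500


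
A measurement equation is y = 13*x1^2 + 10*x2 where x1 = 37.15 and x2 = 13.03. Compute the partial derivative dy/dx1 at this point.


y = 13*x1^2 + 10*x2
dy/dx1 = 2*13*x1
Evaluate at x1 = 37.15: c1 = 26 * 37.15
c1 = 965.9000

965.9000


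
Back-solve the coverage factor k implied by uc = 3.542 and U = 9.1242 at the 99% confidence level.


k = U / uc
k = 9.1242 / 3.542
k = 2.576

2.576


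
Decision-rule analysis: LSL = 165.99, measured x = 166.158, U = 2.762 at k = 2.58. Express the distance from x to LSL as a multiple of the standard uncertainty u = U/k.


u = U / k = 2.762 / 2.58 = 1.0705426
margin = |LSL - x| = |165.99 - 166.158| = 0.168
z = margin / u = 0.168 / 1.0705426
z = 0.1569

0.1569


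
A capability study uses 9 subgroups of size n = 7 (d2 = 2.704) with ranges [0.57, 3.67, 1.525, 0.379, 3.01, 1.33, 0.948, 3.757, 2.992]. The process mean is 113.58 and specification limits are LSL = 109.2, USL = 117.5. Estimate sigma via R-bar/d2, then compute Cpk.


R_bar = (0.57 + 3.67 + 1.525 + 0.379 + 3.01 + 1.33 + 0.948 + 3.757 + 2.992) / 9 = 2.0201111
sigma = R_bar / d2 = 2.0201111 / 2.704 = 0.74708251
Cp = (USL - LSL)/(6*sigma) = (117.5 - 109.2)/(6*0.74708251) = 1.8516
Cpu = (117.5 - 113.58)/(3*0.74708251) = 1.7490
Cpl = (113.58 - 109.2)/(3*0.74708251) = 1.9543
Cpk = min(Cpu, Cpl) = 1.7490

1.7490


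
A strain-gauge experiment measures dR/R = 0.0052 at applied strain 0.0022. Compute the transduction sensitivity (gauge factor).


GF = (dR/R) / epsilon
= 0.0052 / 0.0022
= 2.3636

2.3636


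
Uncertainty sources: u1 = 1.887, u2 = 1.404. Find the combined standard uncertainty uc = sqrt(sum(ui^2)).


uc = sqrt(1.887^2 + 1.404^2)
uc = sqrt(5.531985)
uc = 2.3520

2.3520


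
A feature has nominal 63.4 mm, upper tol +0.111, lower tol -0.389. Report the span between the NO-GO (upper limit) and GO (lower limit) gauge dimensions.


GO = nominal - lower_tol (smallest hole = maximum material condition)
GO = 63.4 - 0.389 = 63.011
NO-GO = nominal + upper_tol (largest hole = least material condition)
NO-GO = 63.4 + 0.111 = 63.511
spread = NO-GO - GO = 63.511 - 63.011 = 0.5000

0.5000


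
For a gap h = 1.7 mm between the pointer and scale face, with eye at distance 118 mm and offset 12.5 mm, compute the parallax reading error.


error = h * offset / d
= 1.7 * 12.5 / 118
= 0.1801

0.1801


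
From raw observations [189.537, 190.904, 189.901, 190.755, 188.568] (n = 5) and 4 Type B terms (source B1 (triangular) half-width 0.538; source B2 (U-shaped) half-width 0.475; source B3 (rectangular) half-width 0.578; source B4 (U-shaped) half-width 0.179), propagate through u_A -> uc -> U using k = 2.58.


mean = (189.537 + 190.904 + 189.901 + 190.755 + 188.568) / 5 = 189.933
s = sqrt(sum((x - mean)^2)/(n-1)) = 0.95388548
u_A = s / sqrt(n) = 0.95388548 / sqrt(5) = 0.42659056
u_B1 = 0.538 / sqrt(6) = 0.21963758
u_B2 = 0.475 / sqrt(2) = 0.33587572
u_B3 = 0.578 / sqrt(3) = 0.33370846
u_B4 = 0.179 / sqrt(2) = 0.12657211
uc = sqrt(0.42659056^2 + 0.21963758^2 + 0.33587572^2 + 0.33370846^2 + 0.12657211^2) = 0.6858677
U = k * uc = 2.58 * 0.6858677
U = 1.7695

1.7695


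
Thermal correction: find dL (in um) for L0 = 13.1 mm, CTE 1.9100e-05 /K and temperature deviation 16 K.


dL = L * alpha * dT
= 13.1 * 1.9100e-05 * 16
= 0.0040034 mm
dL_um = 0.0040034 * 1000 = 4.0034 um

4.0034


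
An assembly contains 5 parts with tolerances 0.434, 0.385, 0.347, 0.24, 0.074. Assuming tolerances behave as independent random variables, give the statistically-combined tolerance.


RSS = sqrt(0.434^2 + 0.385^2 + 0.347^2 + 0.24^2 + 0.074^2)
= sqrt(0.520066)
= 0.7212

0.7212


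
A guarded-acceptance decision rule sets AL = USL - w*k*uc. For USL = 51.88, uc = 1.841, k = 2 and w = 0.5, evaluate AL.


U = k * uc = 2 * 1.841 = 3.682
guard band g = w * U = 0.5 * 3.682 = 1.841
AL = USL - g = 51.88 - 1.841
AL = 50.0390

50.0390


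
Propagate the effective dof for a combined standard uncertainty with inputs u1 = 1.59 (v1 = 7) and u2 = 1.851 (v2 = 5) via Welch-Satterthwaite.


uc = sqrt(u1^2 + u2^2) = sqrt(1.59^2 + 1.851^2) = 2.4401436
v_eff = uc^4 / (u1^4/v1 + u2^4/v2)
= 2.4401436^4 / (1.59^4/7 + 1.851^4/5)
= 35.453698 / 3.260812
v_eff = 10.8727

10.8727


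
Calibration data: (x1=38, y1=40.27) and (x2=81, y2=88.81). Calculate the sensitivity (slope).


slope = (y2 - y1) / (x2 - x1)
= (88.81 - 40.27) / (81 - 38)
= 48.5400 / 43
= 1.1288

1.1288


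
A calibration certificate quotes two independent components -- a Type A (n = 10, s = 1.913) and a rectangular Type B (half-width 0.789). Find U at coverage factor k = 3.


u_A = s / sqrt(n) = 1.913 / sqrt(10) = 0.60494372
u_B = half_width / sqrt(3) = 0.789 / sqrt(3) = 0.45552936
uc = sqrt(u_A^2 + u_B^2) = sqrt(0.60494372^2 + 0.45552936^2) = 0.75727399
U = k * uc = 3 * 0.75727399
U = 2.2718

2.2718


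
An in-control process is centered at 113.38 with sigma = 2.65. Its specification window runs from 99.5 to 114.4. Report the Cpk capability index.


Cpu = (USL - mean) / (3*sigma) = (114.4 - 113.38) / (3*2.65) = 0.1283
Cpl = (mean - LSL) / (3*sigma) = (113.38 - 99.5) / (3*2.65) = 1.7459
Cpk = min(Cpu, Cpl) = 0.1283

0.1283


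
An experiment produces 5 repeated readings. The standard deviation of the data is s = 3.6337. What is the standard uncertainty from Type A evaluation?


u_A = s / sqrt(n)
u_A = 3.6337 / sqrt(5)
u_A = 3.6337 / 2.236068
u_A = 1.6250

1.6250


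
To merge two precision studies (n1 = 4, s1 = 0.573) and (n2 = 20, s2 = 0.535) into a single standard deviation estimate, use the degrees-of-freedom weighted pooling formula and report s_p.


s_p = sqrt(((n1-1)*s1^2 + (n2-1)*s2^2) / (n1+n2-2))
numerator = (4-1)*0.573^2 + (20-1)*0.535^2 = 0.984987 + 5.438275 = 6.423262
denominator = 4 + 20 - 2 = 22
s_p^2 = 6.423262 / 22 = 0.29196645
s_p = sqrt(0.29196645) = 0.5403

0.5403


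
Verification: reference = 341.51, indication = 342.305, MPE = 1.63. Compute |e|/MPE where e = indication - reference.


e = indication - reference = 342.305 - 341.51 = 0.7950
|e| = 0.7950
ratio = |e| / MPE = 0.7950 / 1.63
ratio = 0.4877

0.4877


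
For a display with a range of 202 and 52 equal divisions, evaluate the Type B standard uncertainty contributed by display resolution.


resolution = range / divisions
resolution = 202 / 52 = 3.8846154
u_res = resolution / (2*sqrt(3))
u_res = 3.8846154 / 3.4641016
u_res = 1.1214

1.1214


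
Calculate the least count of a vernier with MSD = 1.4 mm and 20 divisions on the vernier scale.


LC = MSD / n_div
= 1.4 / 20
= 0.0700

0.0700


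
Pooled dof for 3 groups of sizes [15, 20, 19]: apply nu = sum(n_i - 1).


nu = sum_i (n_i - 1)
nu = ((15 - 1) + (20 - 1) + (19 - 1))
nu = 14 + 19 + 18
nu = 51

51


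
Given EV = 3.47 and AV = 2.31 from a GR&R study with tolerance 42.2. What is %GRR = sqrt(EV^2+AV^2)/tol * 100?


GRR = sqrt(EV^2 + AV^2) = sqrt(3.47^2 + 2.31^2) = 4.1685729
%GRR = GRR / tol * 100 = 4.1685729 / 42.2 * 100
%GRR = 9.8781

9.8781


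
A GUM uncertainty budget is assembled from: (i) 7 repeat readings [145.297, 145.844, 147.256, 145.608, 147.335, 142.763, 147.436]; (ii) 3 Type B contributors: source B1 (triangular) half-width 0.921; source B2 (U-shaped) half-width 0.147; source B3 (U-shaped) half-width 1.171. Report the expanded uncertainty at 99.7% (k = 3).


mean = (145.297 + 145.844 + 147.256 + 145.608 + 147.335 + 142.763 + 147.436) / 7 = 145.9341429
s = sqrt(sum((x - mean)^2)/(n-1)) = 1.6604154
u_A = s / sqrt(n) = 1.6604154 / sqrt(7) = 0.62757803
u_B1 = 0.921 / sqrt(6) = 0.37599668
u_B2 = 0.147 / sqrt(2) = 0.1039447
u_B3 = 1.171 / sqrt(2) = 0.82802204
uc = sqrt(0.62757803^2 + 0.37599668^2 + 0.1039447^2 + 0.82802204^2) = 1.1097985
U = k * uc = 3 * 1.1097985
U = 3.3294

3.3294


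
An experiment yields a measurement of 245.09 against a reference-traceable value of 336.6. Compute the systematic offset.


Systematic error = measured - true
= 245.09 - 336.6
= -91.5100

-91.5100


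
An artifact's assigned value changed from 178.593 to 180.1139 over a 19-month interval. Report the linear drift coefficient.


rate = (v2 - v1) / months
= (180.1139 - 178.593) / 19
= 1.5209 / 19
= 0.0800

0.0800


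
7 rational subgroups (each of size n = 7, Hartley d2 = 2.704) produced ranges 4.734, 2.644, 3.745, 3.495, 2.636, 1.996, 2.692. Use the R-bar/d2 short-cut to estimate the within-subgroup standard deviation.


R_bar = (4.734 + 2.644 + 3.745 + 3.495 + 2.636 + 1.996 + 2.692) / 7
R_bar = 21.942 / 7 = 3.1345714
sigma_hat = R_bar / d2 = 3.1345714 / 2.704 = 1.1592

1.1592


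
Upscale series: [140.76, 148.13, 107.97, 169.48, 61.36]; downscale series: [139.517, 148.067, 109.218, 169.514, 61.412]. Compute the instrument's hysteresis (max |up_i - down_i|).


|140.76 - 139.517| = 1.2430
|148.13 - 148.067| = 0.0630
|107.97 - 109.218| = 1.2480
|169.48 - 169.514| = 0.0340
|61.36 - 61.412| = 0.0520
hysteresis = max(diffs) = 1.2480

1.2480


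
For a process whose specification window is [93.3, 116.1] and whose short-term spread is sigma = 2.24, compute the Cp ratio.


Cp = (USL - LSL) / (6 * sigma)
= (116.1 - 93.3) / (6 * 2.24)
= 22.8000 / 13.4400
= 1.6964

1.6964


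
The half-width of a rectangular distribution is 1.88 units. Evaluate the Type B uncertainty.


u_B = half_width / sqrt(3)
u_B = 1.88 / 1.7320508
u_B = 1.0854

1.0854


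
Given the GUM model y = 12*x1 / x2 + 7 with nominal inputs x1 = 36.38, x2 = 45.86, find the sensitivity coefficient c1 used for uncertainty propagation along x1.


y = 12*x1 / x2 + 7
dy/dx1 = 12/x2
Evaluate at x2 = 45.86: c1 = 12 / 45.86
c1 = 0.2617

0.2617


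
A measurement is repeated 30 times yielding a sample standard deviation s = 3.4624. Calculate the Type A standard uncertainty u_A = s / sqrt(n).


u_A = s / sqrt(n)
u_A = 3.4624 / sqrt(30)
u_A = 3.4624 / 5.4772256
u_A = 0.6321

0.6321


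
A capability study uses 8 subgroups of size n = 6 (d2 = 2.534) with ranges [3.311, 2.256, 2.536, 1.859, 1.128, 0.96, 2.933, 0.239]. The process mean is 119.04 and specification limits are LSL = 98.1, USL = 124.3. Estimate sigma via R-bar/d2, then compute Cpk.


R_bar = (3.311 + 2.256 + 2.536 + 1.859 + 1.128 + 0.96 + 2.933 + 0.239) / 8 = 1.90275
sigma = R_bar / d2 = 1.90275 / 2.534 = 0.75088792
Cp = (USL - LSL)/(6*sigma) = (124.3 - 98.1)/(6*0.75088792) = 5.8153
Cpu = (124.3 - 119.04)/(3*0.75088792) = 2.3350
Cpl = (119.04 - 98.1)/(3*0.75088792) = 9.2957
Cpk = min(Cpu, Cpl) = 2.3350

2.3350


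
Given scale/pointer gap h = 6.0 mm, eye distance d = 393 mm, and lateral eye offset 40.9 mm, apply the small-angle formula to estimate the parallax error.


error = h * offset / d
= 6.0 * 40.9 / 393
= 0.6244

0.6244


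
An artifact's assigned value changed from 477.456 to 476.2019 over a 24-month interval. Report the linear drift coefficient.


rate = (v2 - v1) / months
= (476.2019 - 477.456) / 24
= -1.2541 / 24
= -0.0523

-0.0523


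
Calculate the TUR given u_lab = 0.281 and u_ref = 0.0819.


TUR = u_lab / u_ref
= 0.281 / 0.0819
= 3.4310

3.4310


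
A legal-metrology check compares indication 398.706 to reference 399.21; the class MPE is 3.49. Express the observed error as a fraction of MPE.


e = indication - reference = 398.706 - 399.21 = -0.5040
|e| = 0.5040
ratio = |e| / MPE = 0.5040 / 3.49
ratio = 0.1444

0.1444


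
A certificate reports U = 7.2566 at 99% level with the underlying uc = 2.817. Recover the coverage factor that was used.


k = U / uc
k = 7.2566 / 2.817
k = 2.576

2.576


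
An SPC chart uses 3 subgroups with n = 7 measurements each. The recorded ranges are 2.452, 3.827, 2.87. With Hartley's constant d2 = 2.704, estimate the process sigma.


R_bar = (2.452 + 3.827 + 2.87) / 3
R_bar = 9.149 / 3 = 3.0496667
sigma_hat = R_bar / d2 = 3.0496667 / 2.704 = 1.1278

1.1278


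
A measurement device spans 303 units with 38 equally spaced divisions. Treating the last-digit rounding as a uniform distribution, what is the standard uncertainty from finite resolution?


resolution = range / divisions
resolution = 303 / 38 = 7.9736842
u_res = resolution / (2*sqrt(3))
u_res = 7.9736842 / 3.4641016
u_res = 2.3018

2.3018


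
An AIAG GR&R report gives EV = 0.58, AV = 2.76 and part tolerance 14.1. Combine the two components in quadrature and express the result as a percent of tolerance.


GRR = sqrt(EV^2 + AV^2) = sqrt(0.58^2 + 2.76^2) = 2.8202837
%GRR = GRR / tol * 100 = 2.8202837 / 14.1 * 100
%GRR = 20.0020

20.0020


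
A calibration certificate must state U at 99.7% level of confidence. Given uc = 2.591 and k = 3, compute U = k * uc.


U = k * uc
U = 3 * 2.591
U = 7.7730

7.7730


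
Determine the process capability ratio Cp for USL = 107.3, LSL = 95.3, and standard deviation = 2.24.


Cp = (USL - LSL) / (6 * sigma)
= (107.3 - 95.3) / (6 * 2.24)
= 12.0000 / 13.4400
= 0.8929

0.8929


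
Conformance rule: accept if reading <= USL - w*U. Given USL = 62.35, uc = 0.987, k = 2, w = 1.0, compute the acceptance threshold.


U = k * uc = 2 * 0.987 = 1.974
guard band g = w * U = 1.0 * 1.974 = 1.974
AL = USL - g = 62.35 - 1.974
AL = 60.3760

60.3760


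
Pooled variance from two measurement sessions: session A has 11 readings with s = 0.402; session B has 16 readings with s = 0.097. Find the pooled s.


s_p = sqrt(((n1-1)*s1^2 + (n2-1)*s2^2) / (n1+n2-2))
numerator = (11-1)*0.402^2 + (16-1)*0.097^2 = 1.61604 + 0.141135 = 1.757175
denominator = 11 + 16 - 2 = 25
s_p^2 = 1.757175 / 25 = 0.070287
s_p = sqrt(0.070287) = 0.2651

0.2651


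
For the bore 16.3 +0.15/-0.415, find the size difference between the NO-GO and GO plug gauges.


GO = nominal - lower_tol (smallest hole = maximum material condition)
GO = 16.3 - 0.415 = 15.885
NO-GO = nominal + upper_tol (largest hole = least material condition)
NO-GO = 16.3 + 0.15 = 16.45
spread = NO-GO - GO = 16.45 - 15.885 = 0.5650

0.5650


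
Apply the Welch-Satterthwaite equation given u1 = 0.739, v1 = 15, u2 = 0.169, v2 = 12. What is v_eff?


uc = sqrt(u1^2 + u2^2) = sqrt(0.739^2 + 0.169^2) = 0.75807783
v_eff = uc^4 / (u1^4/v1 + u2^4/v2)
= 0.75807783^4 / (0.739^4/15 + 0.169^4/12)
= 0.3302594 / 0.019951187
v_eff = 16.5534

16.5534


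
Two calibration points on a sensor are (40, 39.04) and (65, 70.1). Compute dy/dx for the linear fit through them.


slope = (y2 - y1) / (x2 - x1)
= (70.1 - 39.04) / (65 - 40)
= 31.0600 / 25
= 1.2424

1.2424


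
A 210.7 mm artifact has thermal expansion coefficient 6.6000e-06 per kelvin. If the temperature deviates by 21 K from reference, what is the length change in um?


dL = L * alpha * dT
= 210.7 * 6.6000e-06 * 21
= 0.0292030 mm
dL_um = 0.0292030 * 1000 = 29.2030 um

29.2030


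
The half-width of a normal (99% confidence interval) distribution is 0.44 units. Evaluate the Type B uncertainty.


u_B = half_width / 2.576
u_B = 0.44 / 2.576
u_B = 0.1708

0.1708


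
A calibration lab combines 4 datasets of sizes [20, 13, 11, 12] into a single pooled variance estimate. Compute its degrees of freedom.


nu = sum_i (n_i - 1)
nu = ((20 - 1) + (13 - 1) + (11 - 1) + (12 - 1))
nu = 19 + 12 + 10 + 11
nu = 52

52


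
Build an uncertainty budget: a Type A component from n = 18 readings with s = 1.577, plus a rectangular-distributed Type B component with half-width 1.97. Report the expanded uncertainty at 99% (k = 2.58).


u_A = s / sqrt(n) = 1.577 / sqrt(18) = 0.37170246
u_B = half_width / sqrt(3) = 1.97 / sqrt(3) = 1.13738
uc = sqrt(u_A^2 + u_B^2) = sqrt(0.37170246^2 + 1.13738^2) = 1.1965768
U = k * uc = 2.58 * 1.1965768
U = 3.0872

3.0872


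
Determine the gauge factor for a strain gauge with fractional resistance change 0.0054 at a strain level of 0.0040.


GF = (dR/R) / epsilon
= 0.0054 / 0.0040
= 1.3500

1.3500


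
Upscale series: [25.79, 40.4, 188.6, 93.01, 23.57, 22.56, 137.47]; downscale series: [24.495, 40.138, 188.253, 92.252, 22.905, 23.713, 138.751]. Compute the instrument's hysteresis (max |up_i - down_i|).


|25.79 - 24.495| = 1.2950
|40.4 - 40.138| = 0.2620
|188.6 - 188.253| = 0.3470
|93.01 - 92.252| = 0.7580
|23.57 - 22.905| = 0.6650
|22.56 - 23.713| = 1.1530
|137.47 - 138.751| = 1.2810
hysteresis = max(diffs) = 1.2950

1.2950


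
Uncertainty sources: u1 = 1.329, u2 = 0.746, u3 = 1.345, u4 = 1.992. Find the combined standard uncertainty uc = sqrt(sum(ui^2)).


uc = sqrt(1.329^2 + 0.746^2 + 1.345^2 + 1.992^2)
uc = sqrt(8.099846)
uc = 2.8460

2.8460


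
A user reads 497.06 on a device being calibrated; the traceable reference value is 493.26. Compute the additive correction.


Correction = standard - reading
= 493.26 - 497.06
= -3.8000

-3.8000


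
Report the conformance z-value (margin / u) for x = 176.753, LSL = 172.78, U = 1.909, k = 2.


u = U / k = 1.909 / 2 = 0.9545
margin = |LSL - x| = |172.78 - 176.753| = 3.973
z = margin / u = 3.973 / 0.9545
z = 4.1624

4.1624


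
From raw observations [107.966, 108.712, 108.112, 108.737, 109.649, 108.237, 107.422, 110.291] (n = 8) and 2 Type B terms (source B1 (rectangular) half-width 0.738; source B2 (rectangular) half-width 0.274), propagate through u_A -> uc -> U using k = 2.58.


mean = (107.966 + 108.712 + 108.112 + 108.737 + 109.649 + 108.237 + 107.422 + 110.291) / 8 = 108.64075
s = sqrt(sum((x - mean)^2)/(n-1)) = 0.93636558
u_A = s / sqrt(n) = 0.93636558 / sqrt(8) = 0.33105523
u_B1 = 0.738 / sqrt(3) = 0.4260845
u_B2 = 0.274 / sqrt(3) = 0.15819397
uc = sqrt(0.33105523^2 + 0.4260845^2 + 0.15819397^2) = 0.56229076
U = k * uc = 2.58 * 0.56229076
U = 1.4507

1.4507


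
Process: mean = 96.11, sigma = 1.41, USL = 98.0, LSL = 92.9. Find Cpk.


Cpu = (USL - mean) / (3*sigma) = (98.0 - 96.11) / (3*1.41) = 0.4468
Cpl = (mean - LSL) / (3*sigma) = (96.11 - 92.9) / (3*1.41) = 0.7589
Cpk = min(Cpu, Cpl) = 0.4468

0.4468


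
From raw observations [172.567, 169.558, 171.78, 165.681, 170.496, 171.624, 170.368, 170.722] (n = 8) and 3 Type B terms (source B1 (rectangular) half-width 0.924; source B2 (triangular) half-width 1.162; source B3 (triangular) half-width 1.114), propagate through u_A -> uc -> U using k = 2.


mean = (172.567 + 169.558 + 171.78 + 165.681 + 170.496 + 171.624 + 170.368 + 170.722) / 8 = 170.3495
s = sqrt(sum((x - mean)^2)/(n-1)) = 2.1101764
u_A = s / sqrt(n) = 2.1101764 / sqrt(8) = 0.74606002
u_B1 = 0.924 / sqrt(3) = 0.53347165
u_B2 = 1.162 / sqrt(6) = 0.47438451
u_B3 = 1.114 / sqrt(6) = 0.4547886
uc = sqrt(0.74606002^2 + 0.53347165^2 + 0.47438451^2 + 0.4547886^2) = 1.1283044
U = k * uc = 2 * 1.1283044
U = 2.2566

2.2566
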